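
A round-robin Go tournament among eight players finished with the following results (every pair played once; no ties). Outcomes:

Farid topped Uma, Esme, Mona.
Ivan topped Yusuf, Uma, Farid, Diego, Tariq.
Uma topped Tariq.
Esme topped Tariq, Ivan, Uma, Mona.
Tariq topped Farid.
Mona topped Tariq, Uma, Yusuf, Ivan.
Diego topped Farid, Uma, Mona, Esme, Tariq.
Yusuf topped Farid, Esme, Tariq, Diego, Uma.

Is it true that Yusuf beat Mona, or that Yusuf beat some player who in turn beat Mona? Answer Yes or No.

Yusuf did not beat Mona directly.
Yusuf beat Tariq, Uma, Diego, Farid, Esme. Of those, Diego beat Mona.

Yes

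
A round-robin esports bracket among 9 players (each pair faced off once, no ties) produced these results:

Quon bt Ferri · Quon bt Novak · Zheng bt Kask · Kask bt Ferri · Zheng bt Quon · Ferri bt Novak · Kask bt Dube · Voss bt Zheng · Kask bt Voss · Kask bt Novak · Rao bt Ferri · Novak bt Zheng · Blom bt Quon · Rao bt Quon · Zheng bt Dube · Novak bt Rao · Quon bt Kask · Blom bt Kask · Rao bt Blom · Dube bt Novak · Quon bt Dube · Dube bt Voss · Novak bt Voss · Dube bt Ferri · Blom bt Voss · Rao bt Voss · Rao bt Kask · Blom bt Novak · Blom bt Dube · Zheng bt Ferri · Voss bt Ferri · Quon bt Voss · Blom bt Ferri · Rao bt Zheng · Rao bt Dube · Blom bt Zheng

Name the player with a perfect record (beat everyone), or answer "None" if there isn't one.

None

Highest win total is Rao with 7 (out of 8 possible).
Rao lost to Novak, so no player went undefeated.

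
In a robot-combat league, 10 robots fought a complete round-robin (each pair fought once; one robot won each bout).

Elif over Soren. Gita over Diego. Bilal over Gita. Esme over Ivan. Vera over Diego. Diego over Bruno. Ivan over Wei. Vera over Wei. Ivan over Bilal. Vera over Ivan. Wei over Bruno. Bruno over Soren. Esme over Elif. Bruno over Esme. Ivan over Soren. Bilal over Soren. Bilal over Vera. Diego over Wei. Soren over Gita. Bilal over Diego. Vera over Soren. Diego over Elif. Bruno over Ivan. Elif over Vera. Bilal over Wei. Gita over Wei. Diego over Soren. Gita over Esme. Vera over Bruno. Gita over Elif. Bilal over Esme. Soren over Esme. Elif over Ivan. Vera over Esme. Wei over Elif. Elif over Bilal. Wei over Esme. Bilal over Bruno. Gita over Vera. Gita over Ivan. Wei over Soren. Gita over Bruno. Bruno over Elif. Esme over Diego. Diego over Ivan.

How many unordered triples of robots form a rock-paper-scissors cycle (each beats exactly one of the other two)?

28

Win totals: Bruno 4, Diego 5, Vera 6, Soren 2, Gita 7, Esme 3, Elif 4, Wei 4, Bilal 7, Ivan 3.
A robot with w wins dominates both others in C(w,2) triples; summing gives 6 + 10 + 15 + 1 + 21 + 3 + 6 + 6 + 21 + 3 = 92 transitive triples.
Total triples C(10,3) = 120, so cyclic triples = 120 − 92 = 28.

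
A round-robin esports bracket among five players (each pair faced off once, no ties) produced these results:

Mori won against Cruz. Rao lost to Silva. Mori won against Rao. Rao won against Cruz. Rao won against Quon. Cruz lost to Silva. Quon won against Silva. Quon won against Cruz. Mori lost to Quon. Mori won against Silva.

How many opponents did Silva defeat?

2

Silva's results: beat Rao, Cruz; lost to Quon, Mori.
That is 2 wins.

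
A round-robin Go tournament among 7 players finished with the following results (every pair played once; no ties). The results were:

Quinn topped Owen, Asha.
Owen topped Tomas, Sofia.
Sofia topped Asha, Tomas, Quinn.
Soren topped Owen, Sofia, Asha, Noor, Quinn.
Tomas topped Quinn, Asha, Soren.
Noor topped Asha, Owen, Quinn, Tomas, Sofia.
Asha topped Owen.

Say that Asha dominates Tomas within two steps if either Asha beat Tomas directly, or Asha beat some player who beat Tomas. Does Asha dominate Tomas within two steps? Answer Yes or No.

Yes

Asha did not beat Tomas directly.
Asha beat Owen. Of those, Owen beat Tomas.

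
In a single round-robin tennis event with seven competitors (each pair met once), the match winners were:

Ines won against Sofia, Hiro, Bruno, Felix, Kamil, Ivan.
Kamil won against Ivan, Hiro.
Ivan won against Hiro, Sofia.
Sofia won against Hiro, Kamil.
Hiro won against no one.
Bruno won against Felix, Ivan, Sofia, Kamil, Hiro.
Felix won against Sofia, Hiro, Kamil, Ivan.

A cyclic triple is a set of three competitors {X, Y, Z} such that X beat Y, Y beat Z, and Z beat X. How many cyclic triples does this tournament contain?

Win totals: Felix 4, Ines 6, Kamil 2, Ivan 2, Sofia 2, Hiro 0, Bruno 5.
A competitor with w wins dominates both others in C(w,2) triples; summing gives 6 + 15 + 1 + 1 + 1 + 0 + 10 = 34 transitive triples.
Total triples C(7,3) = 35, so cyclic triples = 35 − 34 = 1.

1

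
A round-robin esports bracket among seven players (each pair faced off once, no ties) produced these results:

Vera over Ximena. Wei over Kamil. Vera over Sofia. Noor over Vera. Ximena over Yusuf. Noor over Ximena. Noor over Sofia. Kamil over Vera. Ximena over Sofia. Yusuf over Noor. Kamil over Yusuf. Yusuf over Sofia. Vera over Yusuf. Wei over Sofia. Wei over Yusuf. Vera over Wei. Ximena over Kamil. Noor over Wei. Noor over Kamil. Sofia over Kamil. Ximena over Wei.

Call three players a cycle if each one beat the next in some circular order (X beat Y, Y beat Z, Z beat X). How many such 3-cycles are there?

8

Win totals: Wei 3, Vera 4, Yusuf 2, Ximena 4, Noor 5, Kamil 2, Sofia 1.
A player with w wins dominates both others in C(w,2) triples; summing gives 3 + 6 + 1 + 6 + 10 + 1 + 0 = 27 transitive triples.
Total triples C(7,3) = 35, so cyclic triples = 35 − 27 = 8.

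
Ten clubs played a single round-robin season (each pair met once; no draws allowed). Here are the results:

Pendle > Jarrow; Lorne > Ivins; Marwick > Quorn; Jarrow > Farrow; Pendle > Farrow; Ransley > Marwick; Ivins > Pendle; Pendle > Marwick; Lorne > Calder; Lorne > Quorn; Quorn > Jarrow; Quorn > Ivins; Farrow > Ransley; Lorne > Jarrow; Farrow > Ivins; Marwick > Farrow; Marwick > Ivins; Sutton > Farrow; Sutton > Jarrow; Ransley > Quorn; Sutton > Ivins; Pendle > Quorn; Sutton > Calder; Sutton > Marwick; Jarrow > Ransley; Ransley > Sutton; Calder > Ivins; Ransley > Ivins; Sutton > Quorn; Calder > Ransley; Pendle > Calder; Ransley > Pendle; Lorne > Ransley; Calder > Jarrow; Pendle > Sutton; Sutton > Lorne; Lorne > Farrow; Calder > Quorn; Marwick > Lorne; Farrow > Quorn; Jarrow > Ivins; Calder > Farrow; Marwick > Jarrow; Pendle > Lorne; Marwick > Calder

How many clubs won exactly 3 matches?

Win totals: Jarrow 3, Pendle 7, Ransley 5, Farrow 3, Ivins 1, Lorne 6, Calder 5, Marwick 6, Quorn 2, Sutton 7.
Exactly 3: Jarrow, Farrow — 2 clubs.

2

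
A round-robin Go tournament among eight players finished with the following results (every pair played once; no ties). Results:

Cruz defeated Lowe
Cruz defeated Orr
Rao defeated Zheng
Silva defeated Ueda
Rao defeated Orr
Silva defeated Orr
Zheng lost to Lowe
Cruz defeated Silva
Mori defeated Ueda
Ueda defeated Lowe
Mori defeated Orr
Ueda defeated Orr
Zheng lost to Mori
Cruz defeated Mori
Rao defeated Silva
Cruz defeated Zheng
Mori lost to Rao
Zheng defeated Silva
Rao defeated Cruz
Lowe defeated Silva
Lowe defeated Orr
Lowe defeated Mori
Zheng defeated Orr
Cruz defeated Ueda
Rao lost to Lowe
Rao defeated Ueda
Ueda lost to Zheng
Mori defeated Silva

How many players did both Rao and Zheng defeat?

Rao beat: Orr, Cruz, Silva, Zheng, Ueda, Mori.
Zheng beat: Orr, Silva, Ueda.
Both beat: Orr, Silva, Ueda — 3.

3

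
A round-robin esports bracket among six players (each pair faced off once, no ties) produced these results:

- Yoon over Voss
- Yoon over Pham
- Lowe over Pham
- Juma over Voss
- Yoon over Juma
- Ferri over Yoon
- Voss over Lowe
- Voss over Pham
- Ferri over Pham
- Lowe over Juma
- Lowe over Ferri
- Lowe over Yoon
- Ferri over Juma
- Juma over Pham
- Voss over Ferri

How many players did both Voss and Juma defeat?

Voss beat: Ferri, Lowe, Pham.
Juma beat: Voss, Pham.
Both beat: Pham — 1.

1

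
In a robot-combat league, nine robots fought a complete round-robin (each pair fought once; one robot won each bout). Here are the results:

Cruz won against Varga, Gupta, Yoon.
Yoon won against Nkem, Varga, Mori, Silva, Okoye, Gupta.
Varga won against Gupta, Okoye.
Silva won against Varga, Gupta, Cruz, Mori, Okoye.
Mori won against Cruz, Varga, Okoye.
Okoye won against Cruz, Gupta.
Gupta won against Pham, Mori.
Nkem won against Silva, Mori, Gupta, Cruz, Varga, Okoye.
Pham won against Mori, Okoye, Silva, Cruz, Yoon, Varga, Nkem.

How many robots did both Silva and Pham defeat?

Silva beat: Okoye, Varga, Gupta, Mori, Cruz.
Pham beat: Okoye, Varga, Yoon, Mori, Silva, Nkem, Cruz.
Both beat: Okoye, Varga, Mori, Cruz — 4.

4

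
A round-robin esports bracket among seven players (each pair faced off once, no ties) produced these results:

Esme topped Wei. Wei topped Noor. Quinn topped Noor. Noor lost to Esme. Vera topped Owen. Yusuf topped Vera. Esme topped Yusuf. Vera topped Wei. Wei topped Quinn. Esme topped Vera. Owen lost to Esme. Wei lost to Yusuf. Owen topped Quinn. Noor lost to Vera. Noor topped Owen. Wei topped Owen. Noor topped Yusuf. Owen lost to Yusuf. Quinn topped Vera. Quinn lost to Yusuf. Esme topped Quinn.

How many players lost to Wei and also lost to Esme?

3

Wei beat: Owen, Quinn, Noor.
Esme beat: Owen, Yusuf, Quinn, Noor, Vera, Wei.
Both beat: Owen, Quinn, Noor — 3.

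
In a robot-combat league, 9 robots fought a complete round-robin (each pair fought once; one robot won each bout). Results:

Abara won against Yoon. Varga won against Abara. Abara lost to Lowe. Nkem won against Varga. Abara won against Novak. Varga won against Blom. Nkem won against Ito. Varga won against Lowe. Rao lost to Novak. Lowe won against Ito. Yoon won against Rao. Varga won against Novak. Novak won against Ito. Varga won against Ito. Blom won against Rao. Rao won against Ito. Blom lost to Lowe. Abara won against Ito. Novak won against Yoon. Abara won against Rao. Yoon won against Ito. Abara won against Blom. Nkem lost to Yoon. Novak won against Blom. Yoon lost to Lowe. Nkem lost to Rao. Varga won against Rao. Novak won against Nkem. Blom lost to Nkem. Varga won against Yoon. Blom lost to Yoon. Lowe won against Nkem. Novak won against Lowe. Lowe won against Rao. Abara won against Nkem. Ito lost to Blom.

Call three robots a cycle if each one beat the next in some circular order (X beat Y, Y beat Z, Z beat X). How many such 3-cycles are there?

7

Win totals: Yoon 4, Abara 6, Ito 0, Nkem 3, Blom 2, Rao 2, Novak 6, Lowe 6, Varga 7.
A robot with w wins dominates both others in C(w,2) triples; summing gives 6 + 15 + 0 + 3 + 1 + 1 + 15 + 15 + 21 = 77 transitive triples.
Total triples C(9,3) = 84, so cyclic triples = 84 − 77 = 7.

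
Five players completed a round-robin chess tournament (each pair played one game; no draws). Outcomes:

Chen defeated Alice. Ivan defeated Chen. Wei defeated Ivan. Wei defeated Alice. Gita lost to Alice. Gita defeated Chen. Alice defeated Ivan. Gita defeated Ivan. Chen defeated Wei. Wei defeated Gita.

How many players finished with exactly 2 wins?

Win totals: Wei 3, Chen 2, Ivan 1, Alice 2, Gita 2.
Exactly 2: Chen, Alice, Gita — 3 players.

3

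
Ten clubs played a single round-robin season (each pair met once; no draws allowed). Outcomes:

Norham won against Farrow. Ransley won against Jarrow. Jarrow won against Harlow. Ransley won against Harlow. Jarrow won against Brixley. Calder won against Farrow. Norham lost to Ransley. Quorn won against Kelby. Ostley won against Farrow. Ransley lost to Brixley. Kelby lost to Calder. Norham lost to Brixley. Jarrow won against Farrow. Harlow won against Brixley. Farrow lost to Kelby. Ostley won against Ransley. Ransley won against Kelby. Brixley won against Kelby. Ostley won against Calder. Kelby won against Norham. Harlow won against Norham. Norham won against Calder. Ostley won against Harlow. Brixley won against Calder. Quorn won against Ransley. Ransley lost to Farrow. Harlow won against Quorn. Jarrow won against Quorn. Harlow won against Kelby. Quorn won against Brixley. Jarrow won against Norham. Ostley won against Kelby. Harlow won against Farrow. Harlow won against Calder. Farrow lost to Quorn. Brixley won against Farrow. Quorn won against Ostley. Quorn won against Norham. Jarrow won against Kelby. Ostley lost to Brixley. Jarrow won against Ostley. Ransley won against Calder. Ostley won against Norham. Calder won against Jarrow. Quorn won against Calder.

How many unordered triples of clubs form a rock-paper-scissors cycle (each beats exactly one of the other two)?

Win totals: Farrow 1, Jarrow 7, Ransley 5, Ostley 6, Norham 2, Calder 3, Quorn 7, Brixley 6, Harlow 6, Kelby 2.
A club with w wins dominates both others in C(w,2) triples; summing gives 0 + 21 + 10 + 15 + 1 + 3 + 21 + 15 + 15 + 1 = 102 transitive triples.
Total triples C(10,3) = 120, so cyclic triples = 120 − 102 = 18.

18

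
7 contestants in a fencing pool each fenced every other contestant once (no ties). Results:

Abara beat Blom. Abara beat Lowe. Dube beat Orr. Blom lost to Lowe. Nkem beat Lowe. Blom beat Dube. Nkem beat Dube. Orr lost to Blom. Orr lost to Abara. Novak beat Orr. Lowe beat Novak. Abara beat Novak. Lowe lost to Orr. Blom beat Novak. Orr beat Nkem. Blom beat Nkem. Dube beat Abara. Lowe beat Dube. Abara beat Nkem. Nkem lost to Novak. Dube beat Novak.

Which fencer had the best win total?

Abara

Win totals: Blom 4, Dube 3, Abara 5, Novak 2, Nkem 2, Orr 2, Lowe 3.
Abara leads with 5 wins (next highest: 4).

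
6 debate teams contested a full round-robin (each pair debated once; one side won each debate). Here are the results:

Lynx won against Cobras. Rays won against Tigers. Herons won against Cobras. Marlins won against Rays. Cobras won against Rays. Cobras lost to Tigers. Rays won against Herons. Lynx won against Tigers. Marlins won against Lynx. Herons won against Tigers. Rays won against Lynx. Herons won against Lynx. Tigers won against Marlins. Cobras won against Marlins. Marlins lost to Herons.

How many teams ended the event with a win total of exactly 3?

1

Win totals: Cobras 2, Rays 3, Lynx 2, Marlins 2, Herons 4, Tigers 2.
Exactly 3: Rays — 1 team.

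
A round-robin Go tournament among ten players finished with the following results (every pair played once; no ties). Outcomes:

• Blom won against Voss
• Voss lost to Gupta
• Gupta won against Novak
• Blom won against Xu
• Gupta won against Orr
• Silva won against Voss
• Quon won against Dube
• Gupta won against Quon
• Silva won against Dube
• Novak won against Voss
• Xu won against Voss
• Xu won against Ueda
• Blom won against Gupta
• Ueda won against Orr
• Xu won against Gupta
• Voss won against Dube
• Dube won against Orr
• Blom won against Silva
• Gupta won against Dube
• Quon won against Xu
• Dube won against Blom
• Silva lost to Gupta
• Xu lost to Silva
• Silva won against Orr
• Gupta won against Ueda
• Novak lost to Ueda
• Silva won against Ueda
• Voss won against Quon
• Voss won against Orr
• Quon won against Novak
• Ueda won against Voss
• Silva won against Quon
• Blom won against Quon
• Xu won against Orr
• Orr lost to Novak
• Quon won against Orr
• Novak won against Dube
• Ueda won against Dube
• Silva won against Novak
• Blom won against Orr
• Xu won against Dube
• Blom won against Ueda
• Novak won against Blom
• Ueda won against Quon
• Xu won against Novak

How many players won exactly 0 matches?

Win totals: Gupta 7, Dube 2, Quon 4, Orr 0, Blom 7, Ueda 5, Voss 3, Xu 6, Novak 4, Silva 7.
Exactly 0: Orr — 1 player.

1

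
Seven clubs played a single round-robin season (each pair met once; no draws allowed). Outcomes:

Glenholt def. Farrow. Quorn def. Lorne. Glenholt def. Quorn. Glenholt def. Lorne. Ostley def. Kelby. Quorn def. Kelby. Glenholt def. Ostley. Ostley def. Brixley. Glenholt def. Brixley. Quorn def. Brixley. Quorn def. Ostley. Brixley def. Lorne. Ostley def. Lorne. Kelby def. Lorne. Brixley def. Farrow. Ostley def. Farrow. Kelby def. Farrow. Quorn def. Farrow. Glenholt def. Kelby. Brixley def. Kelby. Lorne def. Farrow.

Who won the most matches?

Glenholt

Win totals: Ostley 4, Farrow 0, Quorn 5, Brixley 3, Glenholt 6, Lorne 1, Kelby 2.
Glenholt leads with 6 wins (next highest: 5).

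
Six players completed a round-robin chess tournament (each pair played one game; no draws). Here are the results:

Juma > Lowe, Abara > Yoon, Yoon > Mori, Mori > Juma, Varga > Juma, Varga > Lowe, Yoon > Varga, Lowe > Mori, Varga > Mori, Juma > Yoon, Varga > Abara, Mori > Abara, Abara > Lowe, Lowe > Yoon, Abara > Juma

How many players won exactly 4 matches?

1

Win totals: Juma 2, Mori 2, Lowe 2, Abara 3, Yoon 2, Varga 4.
Exactly 4: Varga — 1 player.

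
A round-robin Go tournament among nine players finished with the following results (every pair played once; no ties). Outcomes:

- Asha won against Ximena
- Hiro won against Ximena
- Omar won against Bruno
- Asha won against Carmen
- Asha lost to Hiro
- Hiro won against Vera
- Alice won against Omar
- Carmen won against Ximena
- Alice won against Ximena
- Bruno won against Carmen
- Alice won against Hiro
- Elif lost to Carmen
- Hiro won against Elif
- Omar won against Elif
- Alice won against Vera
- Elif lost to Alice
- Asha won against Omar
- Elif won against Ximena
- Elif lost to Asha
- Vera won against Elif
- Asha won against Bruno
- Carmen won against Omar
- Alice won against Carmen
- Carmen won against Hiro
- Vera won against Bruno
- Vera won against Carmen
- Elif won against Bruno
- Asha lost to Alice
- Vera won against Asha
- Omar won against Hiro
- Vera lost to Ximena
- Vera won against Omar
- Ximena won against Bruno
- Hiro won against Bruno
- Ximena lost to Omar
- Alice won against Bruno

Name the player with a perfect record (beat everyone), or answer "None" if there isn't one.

Alice has 8 wins out of 8 opponents — a perfect record.

Alice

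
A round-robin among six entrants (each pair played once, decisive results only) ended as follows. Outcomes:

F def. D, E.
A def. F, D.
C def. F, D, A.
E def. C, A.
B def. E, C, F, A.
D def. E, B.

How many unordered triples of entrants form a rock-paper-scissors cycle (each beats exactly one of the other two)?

7

Win totals: A 2, B 4, C 3, D 2, E 2, F 2.
An entrant with w wins dominates both others in C(w,2) triples; summing gives 1 + 6 + 3 + 1 + 1 + 1 = 13 transitive triples.
Total triples C(6,3) = 20, so cyclic triples = 20 − 13 = 7.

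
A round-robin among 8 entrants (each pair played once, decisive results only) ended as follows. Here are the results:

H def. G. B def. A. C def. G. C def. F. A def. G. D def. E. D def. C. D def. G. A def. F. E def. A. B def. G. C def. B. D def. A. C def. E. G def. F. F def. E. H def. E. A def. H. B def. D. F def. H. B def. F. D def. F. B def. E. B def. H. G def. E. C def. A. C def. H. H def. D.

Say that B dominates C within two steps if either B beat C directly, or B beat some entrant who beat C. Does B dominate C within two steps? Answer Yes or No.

B did not beat C directly.
B beat A, D, E, F, G, H. Of those, D beat C.

Yes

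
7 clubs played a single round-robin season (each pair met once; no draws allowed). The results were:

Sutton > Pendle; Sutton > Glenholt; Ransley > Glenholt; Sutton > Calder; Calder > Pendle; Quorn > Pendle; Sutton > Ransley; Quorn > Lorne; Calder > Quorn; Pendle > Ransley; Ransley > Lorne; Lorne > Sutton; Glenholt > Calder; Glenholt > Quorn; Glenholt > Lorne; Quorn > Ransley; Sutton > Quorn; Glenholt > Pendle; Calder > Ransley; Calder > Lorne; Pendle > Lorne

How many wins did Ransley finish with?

2

Ransley's results: beat Lorne, Glenholt; lost to Quorn, Sutton, Pendle, Calder.
That is 2 wins.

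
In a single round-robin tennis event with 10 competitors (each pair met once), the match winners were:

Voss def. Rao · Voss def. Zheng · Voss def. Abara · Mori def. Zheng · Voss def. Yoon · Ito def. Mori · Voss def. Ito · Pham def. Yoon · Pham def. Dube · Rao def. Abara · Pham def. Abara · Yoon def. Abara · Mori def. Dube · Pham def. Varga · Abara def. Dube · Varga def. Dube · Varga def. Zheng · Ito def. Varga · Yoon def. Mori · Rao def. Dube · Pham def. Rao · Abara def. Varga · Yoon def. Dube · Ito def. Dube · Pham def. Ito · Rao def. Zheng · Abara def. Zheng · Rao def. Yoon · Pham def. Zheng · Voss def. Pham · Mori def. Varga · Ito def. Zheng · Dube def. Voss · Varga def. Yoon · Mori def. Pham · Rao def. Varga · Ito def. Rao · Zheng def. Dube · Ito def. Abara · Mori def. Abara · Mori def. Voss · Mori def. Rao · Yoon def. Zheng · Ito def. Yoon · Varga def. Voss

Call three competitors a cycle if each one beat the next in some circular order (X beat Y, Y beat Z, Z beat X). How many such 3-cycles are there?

17

Win totals: Dube 1, Abara 3, Ito 7, Zheng 1, Rao 5, Mori 7, Voss 6, Varga 4, Yoon 4, Pham 7.
A competitor with w wins dominates both others in C(w,2) triples; summing gives 0 + 3 + 21 + 0 + 10 + 21 + 15 + 6 + 6 + 21 = 103 transitive triples.
Total triples C(10,3) = 120, so cyclic triples = 120 − 103 = 17.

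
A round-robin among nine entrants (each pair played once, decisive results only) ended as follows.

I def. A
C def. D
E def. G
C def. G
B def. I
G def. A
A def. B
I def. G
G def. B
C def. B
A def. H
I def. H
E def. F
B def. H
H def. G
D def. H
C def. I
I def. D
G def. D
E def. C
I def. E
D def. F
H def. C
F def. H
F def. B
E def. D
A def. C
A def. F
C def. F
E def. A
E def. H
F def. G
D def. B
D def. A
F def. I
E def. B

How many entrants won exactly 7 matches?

Win totals: A 4, B 2, C 5, D 4, E 7, F 4, G 3, H 2, I 5.
Exactly 7: E — 1 entrant.

1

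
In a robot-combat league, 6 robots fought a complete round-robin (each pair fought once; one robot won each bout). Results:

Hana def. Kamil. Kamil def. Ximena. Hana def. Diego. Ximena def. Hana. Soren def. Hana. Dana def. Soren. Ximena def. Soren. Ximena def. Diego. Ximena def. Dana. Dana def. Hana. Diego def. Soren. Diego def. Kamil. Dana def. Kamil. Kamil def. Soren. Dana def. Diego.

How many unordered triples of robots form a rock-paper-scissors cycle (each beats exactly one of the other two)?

5

Win totals: Dana 4, Diego 2, Ximena 4, Hana 2, Kamil 2, Soren 1.
A robot with w wins dominates both others in C(w,2) triples; summing gives 6 + 1 + 6 + 1 + 1 + 0 = 15 transitive triples.
Total triples C(6,3) = 20, so cyclic triples = 20 − 15 = 5.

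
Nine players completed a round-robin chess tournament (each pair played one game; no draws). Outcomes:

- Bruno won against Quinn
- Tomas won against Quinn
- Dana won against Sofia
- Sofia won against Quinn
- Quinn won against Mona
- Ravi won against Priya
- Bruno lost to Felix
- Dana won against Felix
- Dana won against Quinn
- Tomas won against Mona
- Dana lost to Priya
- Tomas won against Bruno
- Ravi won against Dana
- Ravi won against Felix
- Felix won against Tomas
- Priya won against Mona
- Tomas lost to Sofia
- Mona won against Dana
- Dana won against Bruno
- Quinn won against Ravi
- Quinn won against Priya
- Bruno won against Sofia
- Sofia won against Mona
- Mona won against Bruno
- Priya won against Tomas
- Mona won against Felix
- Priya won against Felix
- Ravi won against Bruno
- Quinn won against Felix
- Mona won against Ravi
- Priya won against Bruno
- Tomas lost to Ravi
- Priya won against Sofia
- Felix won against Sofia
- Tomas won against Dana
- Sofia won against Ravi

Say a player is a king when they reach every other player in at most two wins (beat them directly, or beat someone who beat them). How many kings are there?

Quinn reaches everyone (king).
Priya reaches everyone (king).
Dana reaches everyone (king).
Tomas reaches everyone (king).
Sofia reaches everyone (king).
Mona reaches everyone (king).
Ravi reaches everyone (king).
Bruno cannot reach Dana in two steps.
Felix cannot reach Priya in two steps.
Kings: Quinn, Priya, Dana, Tomas, Sofia, Mona, Ravi — 7.

7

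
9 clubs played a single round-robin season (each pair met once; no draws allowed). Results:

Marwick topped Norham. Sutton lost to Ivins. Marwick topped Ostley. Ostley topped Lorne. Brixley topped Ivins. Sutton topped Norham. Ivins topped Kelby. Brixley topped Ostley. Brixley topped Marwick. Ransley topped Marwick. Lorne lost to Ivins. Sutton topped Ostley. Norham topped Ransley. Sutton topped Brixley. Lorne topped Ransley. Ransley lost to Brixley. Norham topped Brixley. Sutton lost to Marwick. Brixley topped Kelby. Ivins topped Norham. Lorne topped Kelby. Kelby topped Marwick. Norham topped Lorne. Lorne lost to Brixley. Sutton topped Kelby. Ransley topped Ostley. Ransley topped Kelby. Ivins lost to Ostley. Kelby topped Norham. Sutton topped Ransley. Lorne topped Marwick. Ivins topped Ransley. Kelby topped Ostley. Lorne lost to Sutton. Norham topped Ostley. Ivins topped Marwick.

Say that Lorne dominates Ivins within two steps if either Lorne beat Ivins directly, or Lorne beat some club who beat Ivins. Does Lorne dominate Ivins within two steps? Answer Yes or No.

Lorne did not beat Ivins directly.
Lorne beat Kelby, Ransley, Marwick, but each of them lost to Ivins. No two-step path.

No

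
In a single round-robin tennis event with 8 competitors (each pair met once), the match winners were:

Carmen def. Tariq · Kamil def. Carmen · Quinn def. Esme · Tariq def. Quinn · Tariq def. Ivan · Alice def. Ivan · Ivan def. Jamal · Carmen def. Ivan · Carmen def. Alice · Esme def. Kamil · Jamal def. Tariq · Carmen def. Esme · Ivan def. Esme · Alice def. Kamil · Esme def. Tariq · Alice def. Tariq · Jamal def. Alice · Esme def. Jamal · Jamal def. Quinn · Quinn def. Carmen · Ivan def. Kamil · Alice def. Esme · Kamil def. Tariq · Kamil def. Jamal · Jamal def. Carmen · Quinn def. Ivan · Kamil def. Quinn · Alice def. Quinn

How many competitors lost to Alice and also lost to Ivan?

2

Alice beat: Quinn, Tariq, Kamil, Ivan, Esme.
Ivan beat: Jamal, Kamil, Esme.
Both beat: Kamil, Esme — 2.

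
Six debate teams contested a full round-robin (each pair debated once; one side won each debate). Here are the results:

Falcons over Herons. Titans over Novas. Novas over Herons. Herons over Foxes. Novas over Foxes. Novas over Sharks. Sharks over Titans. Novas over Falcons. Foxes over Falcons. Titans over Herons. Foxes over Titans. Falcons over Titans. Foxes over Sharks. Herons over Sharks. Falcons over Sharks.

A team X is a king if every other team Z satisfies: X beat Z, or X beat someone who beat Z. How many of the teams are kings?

Foxes reaches everyone (king).
Falcons reaches everyone (king).
Titans reaches everyone (king).
Novas reaches everyone (king).
Sharks cannot reach Foxes, Falcons in two steps.
Herons cannot reach Novas in two steps.
Kings: Foxes, Falcons, Titans, Novas — 4.

4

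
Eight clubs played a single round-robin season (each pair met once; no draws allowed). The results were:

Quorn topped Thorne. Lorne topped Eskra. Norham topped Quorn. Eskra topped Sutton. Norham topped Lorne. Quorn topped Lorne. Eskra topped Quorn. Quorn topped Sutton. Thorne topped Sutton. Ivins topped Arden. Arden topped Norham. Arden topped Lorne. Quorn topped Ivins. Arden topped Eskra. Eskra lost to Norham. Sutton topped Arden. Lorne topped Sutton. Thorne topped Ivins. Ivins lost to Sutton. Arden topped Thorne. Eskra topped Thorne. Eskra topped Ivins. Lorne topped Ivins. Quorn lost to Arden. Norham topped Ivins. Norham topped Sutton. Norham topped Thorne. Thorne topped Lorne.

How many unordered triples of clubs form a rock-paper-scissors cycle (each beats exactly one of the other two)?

Win totals: Thorne 3, Lorne 3, Eskra 4, Norham 6, Sutton 2, Ivins 1, Quorn 4, Arden 5.
A club with w wins dominates both others in C(w,2) triples; summing gives 3 + 3 + 6 + 15 + 1 + 0 + 6 + 10 = 44 transitive triples.
Total triples C(8,3) = 56, so cyclic triples = 56 − 44 = 12.

12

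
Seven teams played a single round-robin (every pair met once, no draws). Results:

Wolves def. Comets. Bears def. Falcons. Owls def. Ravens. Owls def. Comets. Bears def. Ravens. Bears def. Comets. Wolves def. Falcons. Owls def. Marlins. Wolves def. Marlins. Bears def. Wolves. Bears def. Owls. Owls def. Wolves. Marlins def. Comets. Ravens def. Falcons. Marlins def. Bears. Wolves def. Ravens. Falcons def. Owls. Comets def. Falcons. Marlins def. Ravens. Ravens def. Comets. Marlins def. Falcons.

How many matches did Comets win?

Comets' results: beat Falcons; lost to Ravens, Bears, Marlins, Owls, Wolves.
That is 1 win.

1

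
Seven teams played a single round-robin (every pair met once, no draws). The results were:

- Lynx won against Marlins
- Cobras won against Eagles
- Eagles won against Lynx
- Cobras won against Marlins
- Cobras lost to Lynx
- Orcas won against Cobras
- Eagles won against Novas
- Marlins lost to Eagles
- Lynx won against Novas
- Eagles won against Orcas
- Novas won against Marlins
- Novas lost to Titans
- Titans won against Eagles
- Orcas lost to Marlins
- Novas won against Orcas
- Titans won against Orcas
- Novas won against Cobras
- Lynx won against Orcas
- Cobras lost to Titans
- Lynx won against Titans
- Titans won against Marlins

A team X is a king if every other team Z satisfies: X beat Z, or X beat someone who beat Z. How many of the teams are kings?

3

Orcas cannot reach Novas, Lynx, Titans in two steps.
Novas cannot reach Lynx, Titans in two steps.
Cobras cannot reach Titans in two steps.
Marlins cannot reach Novas, Lynx, Eagles, Titans in two steps.
Lynx reaches everyone (king).
Eagles reaches everyone (king).
Titans reaches everyone (king).
Kings: Lynx, Eagles, Titans — 3.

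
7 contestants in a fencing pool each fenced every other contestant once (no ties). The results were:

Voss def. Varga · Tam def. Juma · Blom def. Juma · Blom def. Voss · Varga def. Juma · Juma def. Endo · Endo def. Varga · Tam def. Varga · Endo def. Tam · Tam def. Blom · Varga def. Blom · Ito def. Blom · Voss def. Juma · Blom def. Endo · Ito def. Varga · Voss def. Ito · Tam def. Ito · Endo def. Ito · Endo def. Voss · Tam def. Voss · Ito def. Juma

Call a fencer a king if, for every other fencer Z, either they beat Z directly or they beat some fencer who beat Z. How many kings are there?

3

Endo reaches everyone (king).
Ito cannot reach Tam in two steps.
Juma cannot reach Blom in two steps.
Tam reaches everyone (king).
Varga cannot reach Ito, Tam in two steps.
Voss cannot reach Tam in two steps.
Blom reaches everyone (king).
Kings: Endo, Tam, Blom — 3.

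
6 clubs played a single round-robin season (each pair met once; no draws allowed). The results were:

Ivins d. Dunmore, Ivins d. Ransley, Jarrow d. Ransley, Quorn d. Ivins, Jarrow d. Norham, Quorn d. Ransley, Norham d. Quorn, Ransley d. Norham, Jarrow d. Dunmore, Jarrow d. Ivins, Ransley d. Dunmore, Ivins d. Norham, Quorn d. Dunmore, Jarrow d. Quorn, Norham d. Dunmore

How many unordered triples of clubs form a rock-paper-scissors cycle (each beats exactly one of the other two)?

2

Of the C(6,3) = 20 triples, the cyclic ones are: {Quorn, Ivins, Norham}; {Quorn, Norham, Ransley}.
That is 2.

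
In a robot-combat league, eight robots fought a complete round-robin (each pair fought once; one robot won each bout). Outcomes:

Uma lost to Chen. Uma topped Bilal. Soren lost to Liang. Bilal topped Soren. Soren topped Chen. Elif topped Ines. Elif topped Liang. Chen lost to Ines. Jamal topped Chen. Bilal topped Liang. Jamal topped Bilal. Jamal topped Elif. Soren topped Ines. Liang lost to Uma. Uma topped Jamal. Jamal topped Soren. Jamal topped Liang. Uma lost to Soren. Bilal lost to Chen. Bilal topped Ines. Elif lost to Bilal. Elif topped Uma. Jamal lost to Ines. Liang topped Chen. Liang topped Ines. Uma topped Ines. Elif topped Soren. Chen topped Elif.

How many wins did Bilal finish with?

4

Bilal's results: beat Ines, Soren, Liang, Elif; lost to Chen, Jamal, Uma.
That is 4 wins.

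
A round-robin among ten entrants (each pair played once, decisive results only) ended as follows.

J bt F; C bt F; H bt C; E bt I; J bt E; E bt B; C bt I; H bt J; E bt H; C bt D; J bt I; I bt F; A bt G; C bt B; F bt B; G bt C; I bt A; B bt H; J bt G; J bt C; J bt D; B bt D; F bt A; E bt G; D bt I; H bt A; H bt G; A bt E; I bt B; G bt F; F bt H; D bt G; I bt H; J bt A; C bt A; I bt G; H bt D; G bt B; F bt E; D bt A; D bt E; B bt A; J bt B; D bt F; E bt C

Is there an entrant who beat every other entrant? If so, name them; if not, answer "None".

Highest win total is J with 8 (out of 9 possible).
J lost to H, so no entrant went undefeated.

None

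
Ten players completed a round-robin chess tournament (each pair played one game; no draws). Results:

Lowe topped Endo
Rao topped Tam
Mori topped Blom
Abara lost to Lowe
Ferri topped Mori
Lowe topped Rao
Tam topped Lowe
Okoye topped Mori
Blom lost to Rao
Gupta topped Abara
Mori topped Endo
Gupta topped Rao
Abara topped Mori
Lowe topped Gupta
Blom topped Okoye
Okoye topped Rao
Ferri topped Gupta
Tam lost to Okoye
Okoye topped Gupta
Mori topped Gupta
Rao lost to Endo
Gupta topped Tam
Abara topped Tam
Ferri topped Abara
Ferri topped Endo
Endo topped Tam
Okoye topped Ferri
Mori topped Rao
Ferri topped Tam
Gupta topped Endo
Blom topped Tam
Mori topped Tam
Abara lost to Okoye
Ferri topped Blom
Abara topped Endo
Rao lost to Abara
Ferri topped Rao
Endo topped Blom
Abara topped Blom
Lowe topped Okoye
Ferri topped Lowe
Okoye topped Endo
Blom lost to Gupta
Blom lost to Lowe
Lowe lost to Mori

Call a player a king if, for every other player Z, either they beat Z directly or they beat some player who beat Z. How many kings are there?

Rao cannot reach Ferri, Abara, Endo, Gupta, Mori in two steps.
Ferri reaches everyone (king).
Blom reaches everyone (king).
Tam cannot reach Ferri, Mori in two steps.
Abara cannot reach Ferri in two steps.
Lowe reaches everyone (king).
Endo cannot reach Ferri, Abara, Gupta, Mori in two steps.
Gupta cannot reach Ferri in two steps.
Okoye reaches everyone (king).
Mori cannot reach Ferri in two steps.
Kings: Ferri, Blom, Lowe, Okoye — 4.

4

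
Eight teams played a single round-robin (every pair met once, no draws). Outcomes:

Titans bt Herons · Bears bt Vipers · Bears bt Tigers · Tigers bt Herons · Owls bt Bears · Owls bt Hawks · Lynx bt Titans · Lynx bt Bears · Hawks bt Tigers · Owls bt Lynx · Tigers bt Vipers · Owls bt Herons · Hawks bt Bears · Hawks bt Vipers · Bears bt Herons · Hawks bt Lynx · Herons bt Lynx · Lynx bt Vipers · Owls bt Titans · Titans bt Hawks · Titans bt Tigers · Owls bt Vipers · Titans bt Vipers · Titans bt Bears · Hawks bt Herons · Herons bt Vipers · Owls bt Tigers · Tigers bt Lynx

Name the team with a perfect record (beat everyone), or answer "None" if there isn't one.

Owls has 7 wins out of 7 opponents — a perfect record.

Owls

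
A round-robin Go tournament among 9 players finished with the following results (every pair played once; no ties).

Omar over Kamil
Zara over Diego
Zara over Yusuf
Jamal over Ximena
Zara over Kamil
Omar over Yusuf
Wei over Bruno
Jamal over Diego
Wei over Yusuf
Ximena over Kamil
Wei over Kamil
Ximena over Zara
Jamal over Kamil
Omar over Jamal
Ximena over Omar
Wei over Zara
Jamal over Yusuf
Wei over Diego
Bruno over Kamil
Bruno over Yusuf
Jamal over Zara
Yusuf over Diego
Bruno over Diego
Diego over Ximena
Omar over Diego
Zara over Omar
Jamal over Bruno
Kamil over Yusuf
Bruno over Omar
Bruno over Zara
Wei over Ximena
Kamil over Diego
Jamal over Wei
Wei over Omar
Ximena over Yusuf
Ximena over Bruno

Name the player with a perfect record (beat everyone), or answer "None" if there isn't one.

None

Highest win total is Wei with 7 (out of 8 possible).
Wei lost to Jamal, so no player went undefeated.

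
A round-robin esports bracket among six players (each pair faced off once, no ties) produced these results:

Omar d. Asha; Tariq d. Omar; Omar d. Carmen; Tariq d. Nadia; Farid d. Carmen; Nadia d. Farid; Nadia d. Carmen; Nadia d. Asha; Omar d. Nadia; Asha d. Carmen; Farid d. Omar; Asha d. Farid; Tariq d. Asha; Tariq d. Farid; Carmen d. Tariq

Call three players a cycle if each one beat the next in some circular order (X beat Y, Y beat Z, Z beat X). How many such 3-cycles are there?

Of the C(6,3) = 20 triples, the cyclic ones are: {Tariq, Farid, Carmen}; {Tariq, Omar, Carmen}; {Tariq, Asha, Carmen}; {Tariq, Carmen, Nadia}; {Farid, Omar, Asha}; {Farid, Omar, Nadia}.
That is 6.

6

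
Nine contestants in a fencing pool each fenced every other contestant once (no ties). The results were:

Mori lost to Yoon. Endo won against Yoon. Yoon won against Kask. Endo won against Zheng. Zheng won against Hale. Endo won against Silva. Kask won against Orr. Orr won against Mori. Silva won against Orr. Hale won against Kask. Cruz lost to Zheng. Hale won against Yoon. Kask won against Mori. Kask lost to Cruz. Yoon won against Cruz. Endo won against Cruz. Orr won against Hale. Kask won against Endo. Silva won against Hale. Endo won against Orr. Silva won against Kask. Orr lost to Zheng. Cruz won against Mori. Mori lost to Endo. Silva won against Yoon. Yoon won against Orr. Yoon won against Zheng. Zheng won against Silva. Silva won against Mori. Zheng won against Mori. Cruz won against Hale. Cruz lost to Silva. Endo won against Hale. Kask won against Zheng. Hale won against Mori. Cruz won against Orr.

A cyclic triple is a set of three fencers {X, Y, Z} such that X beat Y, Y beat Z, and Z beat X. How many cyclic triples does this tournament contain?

12

Win totals: Silva 6, Hale 3, Yoon 5, Kask 4, Orr 2, Zheng 5, Endo 7, Mori 0, Cruz 4.
A fencer with w wins dominates both others in C(w,2) triples; summing gives 15 + 3 + 10 + 6 + 1 + 10 + 21 + 0 + 6 = 72 transitive triples.
Total triples C(9,3) = 84, so cyclic triples = 84 − 72 = 12.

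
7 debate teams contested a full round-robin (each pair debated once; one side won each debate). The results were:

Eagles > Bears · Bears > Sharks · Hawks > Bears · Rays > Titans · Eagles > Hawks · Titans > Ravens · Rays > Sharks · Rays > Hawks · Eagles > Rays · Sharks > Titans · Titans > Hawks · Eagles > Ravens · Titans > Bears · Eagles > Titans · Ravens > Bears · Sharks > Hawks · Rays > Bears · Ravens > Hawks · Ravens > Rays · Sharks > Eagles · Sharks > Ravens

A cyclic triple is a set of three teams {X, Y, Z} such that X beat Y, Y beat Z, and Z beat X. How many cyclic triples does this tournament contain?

Win totals: Bears 1, Ravens 3, Sharks 4, Eagles 5, Titans 3, Rays 4, Hawks 1.
A team with w wins dominates both others in C(w,2) triples; summing gives 0 + 3 + 6 + 10 + 3 + 6 + 0 = 28 transitive triples.
Total triples C(7,3) = 35, so cyclic triples = 35 − 28 = 7.

7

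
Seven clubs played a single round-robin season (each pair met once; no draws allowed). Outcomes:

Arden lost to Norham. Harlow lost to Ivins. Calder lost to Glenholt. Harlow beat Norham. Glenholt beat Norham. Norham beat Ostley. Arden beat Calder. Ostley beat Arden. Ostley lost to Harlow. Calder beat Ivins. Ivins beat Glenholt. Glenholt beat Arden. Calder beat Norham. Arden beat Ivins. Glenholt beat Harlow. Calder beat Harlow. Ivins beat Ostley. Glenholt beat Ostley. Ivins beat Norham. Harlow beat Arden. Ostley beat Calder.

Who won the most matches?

Glenholt

Win totals: Glenholt 5, Arden 2, Norham 2, Ostley 2, Harlow 3, Ivins 4, Calder 3.
Glenholt leads with 5 wins (next highest: 4).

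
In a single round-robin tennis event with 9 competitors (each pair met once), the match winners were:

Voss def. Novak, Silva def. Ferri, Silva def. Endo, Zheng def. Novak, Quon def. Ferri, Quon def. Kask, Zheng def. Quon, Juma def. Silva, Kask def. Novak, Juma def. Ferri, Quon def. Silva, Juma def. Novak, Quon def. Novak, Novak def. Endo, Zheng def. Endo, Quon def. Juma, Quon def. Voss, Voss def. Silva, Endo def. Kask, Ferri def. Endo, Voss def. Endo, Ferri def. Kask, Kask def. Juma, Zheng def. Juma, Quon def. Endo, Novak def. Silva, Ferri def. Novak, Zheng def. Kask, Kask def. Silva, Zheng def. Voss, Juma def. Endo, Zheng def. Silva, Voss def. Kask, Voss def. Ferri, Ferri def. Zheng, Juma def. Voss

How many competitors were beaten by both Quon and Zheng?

Quon beat: Novak, Ferri, Juma, Endo, Kask, Silva, Voss.
Zheng beat: Novak, Juma, Endo, Kask, Silva, Quon, Voss.
Both beat: Novak, Juma, Endo, Kask, Silva, Voss — 6.

6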